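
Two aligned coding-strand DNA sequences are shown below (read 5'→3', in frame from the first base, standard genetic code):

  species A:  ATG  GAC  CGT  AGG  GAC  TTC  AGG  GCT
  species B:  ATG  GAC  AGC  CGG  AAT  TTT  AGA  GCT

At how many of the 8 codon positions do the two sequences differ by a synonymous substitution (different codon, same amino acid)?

Codon 1: ATG Met / ATG Met — identical.
Codon 2: GAC Asp / GAC Asp — identical.
Codon 3: CGT Arg / AGC Ser — nonsynonymous.
Codon 4: AGG Arg / CGG Arg — synonymous.
Codon 5: GAC Asp / AAT Asn — nonsynonymous.
Codon 6: TTC Phe / TTT Phe — synonymous.
Codon 7: AGG Arg / AGA Arg — synonymous.
Codon 8: GCT Ala / GCT Ala — identical.
Synonymous differences: 3.

3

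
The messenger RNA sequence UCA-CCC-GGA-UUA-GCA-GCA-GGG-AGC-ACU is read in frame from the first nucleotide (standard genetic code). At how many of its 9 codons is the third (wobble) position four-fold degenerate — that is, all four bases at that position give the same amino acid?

7

Codon 1 UCA (Ser): third position 4-fold.
Codon 2 CCC (Pro): third position 4-fold.
Codon 3 GGA (Gly): third position 4-fold.
Codon 4 UUA (Leu): third position 2-fold.
Codon 5 GCA (Ala): third position 4-fold.
Codon 6 GCA (Ala): third position 4-fold.
Codon 7 GGG (Gly): third position 4-fold.
Codon 8 AGC (Ser): third position 2-fold.
Codon 9 ACU (Thr): third position 4-fold.
Four-fold degenerate third positions: 7.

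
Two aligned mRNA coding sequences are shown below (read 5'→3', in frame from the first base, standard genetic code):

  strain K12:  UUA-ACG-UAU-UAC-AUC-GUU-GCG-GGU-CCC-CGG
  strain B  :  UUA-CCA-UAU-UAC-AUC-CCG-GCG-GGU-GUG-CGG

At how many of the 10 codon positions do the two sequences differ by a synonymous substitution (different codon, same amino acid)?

Codon 1: UUA Leu / UUA Leu — identical.
Codon 2: ACG Thr / CCA Pro — nonsynonymous.
Codon 3: UAU Tyr / UAU Tyr — identical.
Codon 4: UAC Tyr / UAC Tyr — identical.
Codon 5: AUC Ile / AUC Ile — identical.
Codon 6: GUU Val / CCG Pro — nonsynonymous.
Codon 7: GCG Ala / GCG Ala — identical.
Codon 8: GGU Gly / GGU Gly — identical.
Codon 9: CCC Pro / GUG Val — nonsynonymous.
Codon 10: CGG Arg / CGG Arg — identical.
Synonymous differences: 0.

0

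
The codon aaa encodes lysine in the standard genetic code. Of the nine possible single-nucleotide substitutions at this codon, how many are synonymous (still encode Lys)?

1

Position 1: none → 0 synonymous.
Position 2: none → 0 synonymous.
Position 3: AAG → 1 synonymous.
Total: 0 + 0 + 1 = 1.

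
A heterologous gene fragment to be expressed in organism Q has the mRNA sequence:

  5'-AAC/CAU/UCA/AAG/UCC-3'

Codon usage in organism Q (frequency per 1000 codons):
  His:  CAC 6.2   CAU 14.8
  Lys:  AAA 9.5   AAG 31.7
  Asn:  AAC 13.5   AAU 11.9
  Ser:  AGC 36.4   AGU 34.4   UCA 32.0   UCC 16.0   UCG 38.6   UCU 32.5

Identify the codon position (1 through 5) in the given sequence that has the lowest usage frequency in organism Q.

1

Codon 1 AAC (Asn): 13.5 per 1000.
Codon 2 CAU (His): 14.8 per 1000.
Codon 3 UCA (Ser): 32.0 per 1000.
Codon 4 AAG (Lys): 31.7 per 1000.
Codon 5 UCC (Ser): 16.0 per 1000.
Lowest frequency is 13.5 at codon 1.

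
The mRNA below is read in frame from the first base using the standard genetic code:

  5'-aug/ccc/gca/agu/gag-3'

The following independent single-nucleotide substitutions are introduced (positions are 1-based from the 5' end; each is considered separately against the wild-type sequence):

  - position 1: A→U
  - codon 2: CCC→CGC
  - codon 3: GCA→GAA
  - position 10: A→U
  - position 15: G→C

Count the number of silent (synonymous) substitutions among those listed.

0

Codon 1: AUG (Met) → UUG (Leu) — missense.
Codon 2: CCC (Pro) → CGC (Arg) — missense.
Codon 3: GCA (Ala) → GAA (Glu) — missense.
Codon 4: AGU (Ser) → UGU (Cys) — missense.
Codon 5: GAG (Glu) → GAC (Asp) — missense.
Synonymous: 0 of 5.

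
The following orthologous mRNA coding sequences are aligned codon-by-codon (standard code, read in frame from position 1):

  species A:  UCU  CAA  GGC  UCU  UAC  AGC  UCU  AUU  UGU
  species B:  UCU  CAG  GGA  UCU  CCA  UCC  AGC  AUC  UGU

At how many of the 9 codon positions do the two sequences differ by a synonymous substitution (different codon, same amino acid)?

Codon 1: UCU Ser / UCU Ser — identical.
Codon 2: CAA Gln / CAG Gln — synonymous.
Codon 3: GGC Gly / GGA Gly — synonymous.
Codon 4: UCU Ser / UCU Ser — identical.
Codon 5: UAC Tyr / CCA Pro — nonsynonymous.
Codon 6: AGC Ser / UCC Ser — synonymous.
Codon 7: UCU Ser / AGC Ser — synonymous.
Codon 8: AUU Ile / AUC Ile — synonymous.
Codon 9: UGU Cys / UGU Cys — identical.
Synonymous differences: 5.

5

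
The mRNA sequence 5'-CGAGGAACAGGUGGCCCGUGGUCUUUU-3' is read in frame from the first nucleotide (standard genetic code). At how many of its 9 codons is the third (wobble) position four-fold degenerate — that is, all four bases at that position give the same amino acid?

Codon 1 CGA (Arg): third position 4-fold.
Codon 2 GGA (Gly): third position 4-fold.
Codon 3 ACA (Thr): third position 4-fold.
Codon 4 GGU (Gly): third position 4-fold.
Codon 5 GGC (Gly): third position 4-fold.
Codon 6 CCG (Pro): third position 4-fold.
Codon 7 UGG (Trp): third position 1-fold.
Codon 8 UCU (Ser): third position 4-fold.
Codon 9 UUU (Phe): third position 2-fold.
Four-fold degenerate third positions: 7.

7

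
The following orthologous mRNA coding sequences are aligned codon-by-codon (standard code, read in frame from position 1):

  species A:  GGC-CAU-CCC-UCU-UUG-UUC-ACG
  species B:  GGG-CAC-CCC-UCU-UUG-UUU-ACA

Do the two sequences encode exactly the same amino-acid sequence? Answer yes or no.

Codon 1: GGC Gly / GGG Gly — synonymous.
Codon 2: CAU His / CAC His — synonymous.
Codon 3: CCC Pro / CCC Pro — identical.
Codon 4: UCU Ser / UCU Ser — identical.
Codon 5: UUG Leu / UUG Leu — identical.
Codon 6: UUC Phe / UUU Phe — synonymous.
Codon 7: ACG Thr / ACA Thr — synonymous.
Nonsynonymous differences: 0 → same protein.

yes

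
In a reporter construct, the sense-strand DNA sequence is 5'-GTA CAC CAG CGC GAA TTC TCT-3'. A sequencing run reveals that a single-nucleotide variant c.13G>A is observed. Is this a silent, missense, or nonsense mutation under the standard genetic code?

Position 13 falls in codon 5: GAA → Glu.
After the substitution the codon is AAA → Lys.
Glu ≠ Lys, so this is a missense mutation.

missense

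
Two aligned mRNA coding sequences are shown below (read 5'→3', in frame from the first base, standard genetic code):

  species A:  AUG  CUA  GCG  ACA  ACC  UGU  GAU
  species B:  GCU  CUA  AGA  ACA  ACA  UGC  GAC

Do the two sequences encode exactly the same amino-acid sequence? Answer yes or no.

Codon 1: AUG Met / GCU Ala — nonsynonymous.
Codon 2: CUA Leu / CUA Leu — identical.
Codon 3: GCG Ala / AGA Arg — nonsynonymous.
Codon 4: ACA Thr / ACA Thr — identical.
Codon 5: ACC Thr / ACA Thr — synonymous.
Codon 6: UGU Cys / UGC Cys — synonymous.
Codon 7: GAU Asp / GAC Asp — synonymous.
Nonsynonymous differences: 2 → different protein.

no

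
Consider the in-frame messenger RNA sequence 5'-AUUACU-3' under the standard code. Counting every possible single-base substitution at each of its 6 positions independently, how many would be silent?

Codon 1 (AUU, Ile): 2 synonymous substitutions.
Codon 2 (ACU, Thr): 3 synonymous substitutions.
Total: 2 + 3 = 5.

5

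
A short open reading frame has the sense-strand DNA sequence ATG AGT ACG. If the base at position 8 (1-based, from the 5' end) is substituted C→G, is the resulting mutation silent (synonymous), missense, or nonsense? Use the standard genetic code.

Position 8 falls in codon 3: ACG → Thr.
After the substitution the codon is AGG → Arg.
Thr ≠ Arg, so this is a missense mutation.

missense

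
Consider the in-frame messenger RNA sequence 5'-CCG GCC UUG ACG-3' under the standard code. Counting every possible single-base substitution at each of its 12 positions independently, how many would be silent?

Codon 1 (CCG, Pro): 3 synonymous substitutions.
Codon 2 (GCC, Ala): 3 synonymous substitutions.
Codon 3 (UUG, Leu): 2 synonymous substitutions.
Codon 4 (ACG, Thr): 3 synonymous substitutions.
Total: 3 + 3 + 2 + 3 = 11.

11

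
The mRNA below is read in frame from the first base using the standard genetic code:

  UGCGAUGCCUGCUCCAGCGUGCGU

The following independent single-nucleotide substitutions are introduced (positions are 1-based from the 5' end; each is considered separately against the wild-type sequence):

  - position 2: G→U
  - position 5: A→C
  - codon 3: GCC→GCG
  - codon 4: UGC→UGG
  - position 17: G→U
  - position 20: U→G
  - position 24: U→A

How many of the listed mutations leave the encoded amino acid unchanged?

2

Codon 1: UGC (Cys) → UUC (Phe) — missense.
Codon 2: GAU (Asp) → GCU (Ala) — missense.
Codon 3: GCC (Ala) → GCG (Ala) — synonymous.
Codon 4: UGC (Cys) → UGG (Trp) — missense.
Codon 6: AGC (Ser) → AUC (Ile) — missense.
Codon 7: GUG (Val) → GGG (Gly) — missense.
Codon 8: CGU (Arg) → CGA (Arg) — synonymous.
Synonymous: 2 of 7.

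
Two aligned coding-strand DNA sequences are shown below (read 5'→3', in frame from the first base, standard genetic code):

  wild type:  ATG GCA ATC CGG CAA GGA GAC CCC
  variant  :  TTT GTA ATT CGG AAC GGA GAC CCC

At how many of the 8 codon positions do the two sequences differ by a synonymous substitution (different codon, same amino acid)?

Codon 1: ATG Met / TTT Phe — nonsynonymous.
Codon 2: GCA Ala / GTA Val — nonsynonymous.
Codon 3: ATC Ile / ATT Ile — synonymous.
Codon 4: CGG Arg / CGG Arg — identical.
Codon 5: CAA Gln / AAC Asn — nonsynonymous.
Codon 6: GGA Gly / GGA Gly — identical.
Codon 7: GAC Asp / GAC Asp — identical.
Codon 8: CCC Pro / CCC Pro — identical.
Synonymous differences: 1.

1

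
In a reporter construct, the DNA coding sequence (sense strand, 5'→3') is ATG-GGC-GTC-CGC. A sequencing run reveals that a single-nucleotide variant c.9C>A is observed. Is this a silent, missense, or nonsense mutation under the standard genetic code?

silent

Position 9 falls in codon 3: GTC → Val.
After the substitution the codon is GTA → Val.
Both encode Val, so the change is synonymous.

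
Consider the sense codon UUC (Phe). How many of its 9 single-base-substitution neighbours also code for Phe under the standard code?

1

Position 1: none → 0 synonymous.
Position 2: none → 0 synonymous.
Position 3: UUU → 1 synonymous.
Total: 0 + 0 + 1 = 1.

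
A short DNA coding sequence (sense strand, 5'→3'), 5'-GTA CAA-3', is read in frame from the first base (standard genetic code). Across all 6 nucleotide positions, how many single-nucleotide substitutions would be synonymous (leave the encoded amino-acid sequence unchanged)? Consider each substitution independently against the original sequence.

4

Codon 1 (GTA, Val): 3 synonymous substitutions.
Codon 2 (CAA, Gln): 1 synonymous substitution.
Total: 3 + 1 = 4.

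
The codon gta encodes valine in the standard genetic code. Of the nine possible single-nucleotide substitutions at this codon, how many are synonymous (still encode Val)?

Position 1: none → 0 synonymous.
Position 2: none → 0 synonymous.
Position 3: GTT, GTC, GTG → 3 synonymous.
Total: 0 + 0 + 3 = 3.

3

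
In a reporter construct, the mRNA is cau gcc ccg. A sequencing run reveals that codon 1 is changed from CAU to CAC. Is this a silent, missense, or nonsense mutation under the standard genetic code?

Position 3 falls in codon 1: CAU → His.
After the substitution the codon is CAC → His.
Both encode His, so the change is synonymous.

silent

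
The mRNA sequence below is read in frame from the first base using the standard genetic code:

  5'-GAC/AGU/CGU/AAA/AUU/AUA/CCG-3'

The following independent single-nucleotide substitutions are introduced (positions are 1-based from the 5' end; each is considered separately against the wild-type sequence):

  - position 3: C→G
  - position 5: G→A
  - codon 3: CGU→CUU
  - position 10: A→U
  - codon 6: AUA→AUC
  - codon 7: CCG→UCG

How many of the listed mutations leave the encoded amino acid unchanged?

1

Codon 1: GAC (Asp) → GAG (Glu) — missense.
Codon 2: AGU (Ser) → AAU (Asn) — missense.
Codon 3: CGU (Arg) → CUU (Leu) — missense.
Codon 4: AAA (Lys) → UAA (Stop) — nonsense.
Codon 6: AUA (Ile) → AUC (Ile) — synonymous.
Codon 7: CCG (Pro) → UCG (Ser) — missense.
Synonymous: 1 of 6.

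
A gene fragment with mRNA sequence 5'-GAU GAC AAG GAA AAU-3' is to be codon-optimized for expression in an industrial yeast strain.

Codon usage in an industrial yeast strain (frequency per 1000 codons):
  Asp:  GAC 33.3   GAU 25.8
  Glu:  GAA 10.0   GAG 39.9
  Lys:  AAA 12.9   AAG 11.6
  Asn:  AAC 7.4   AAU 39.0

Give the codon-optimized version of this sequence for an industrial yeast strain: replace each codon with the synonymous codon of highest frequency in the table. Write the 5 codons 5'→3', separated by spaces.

GAC GAC AAA GAG AAU

Codon 1 (Asp): best is GAC at 33.3.
Codon 2 (Asp): best is GAC at 33.3.
Codon 3 (Lys): best is AAA at 12.9.
Codon 4 (Glu): best is GAG at 39.9.
Codon 5 (Asn): best is AAU at 39.0.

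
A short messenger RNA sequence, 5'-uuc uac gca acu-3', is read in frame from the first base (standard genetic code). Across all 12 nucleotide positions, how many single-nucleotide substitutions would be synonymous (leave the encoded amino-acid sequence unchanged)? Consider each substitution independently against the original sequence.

Codon 1 (UUC, Phe): 1 synonymous substitution.
Codon 2 (UAC, Tyr): 1 synonymous substitution.
Codon 3 (GCA, Ala): 3 synonymous substitutions.
Codon 4 (ACU, Thr): 3 synonymous substitutions.
Total: 1 + 1 + 3 + 3 = 8.

8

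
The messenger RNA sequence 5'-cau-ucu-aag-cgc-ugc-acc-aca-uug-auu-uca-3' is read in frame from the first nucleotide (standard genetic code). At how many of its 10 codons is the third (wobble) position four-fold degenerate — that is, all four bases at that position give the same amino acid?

5

Codon 1 CAU (His): third position 2-fold.
Codon 2 UCU (Ser): third position 4-fold.
Codon 3 AAG (Lys): third position 2-fold.
Codon 4 CGC (Arg): third position 4-fold.
Codon 5 UGC (Cys): third position 2-fold.
Codon 6 ACC (Thr): third position 4-fold.
Codon 7 ACA (Thr): third position 4-fold.
Codon 8 UUG (Leu): third position 2-fold.
Codon 9 AUU (Ile): third position 3-fold.
Codon 10 UCA (Ser): third position 4-fold.
Four-fold degenerate third positions: 5.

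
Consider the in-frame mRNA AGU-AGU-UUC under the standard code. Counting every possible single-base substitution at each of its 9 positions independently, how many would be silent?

3

Codon 1 (AGU, Ser): 1 synonymous substitution.
Codon 2 (AGU, Ser): 1 synonymous substitution.
Codon 3 (UUC, Phe): 1 synonymous substitution.
Total: 1 + 1 + 1 = 3.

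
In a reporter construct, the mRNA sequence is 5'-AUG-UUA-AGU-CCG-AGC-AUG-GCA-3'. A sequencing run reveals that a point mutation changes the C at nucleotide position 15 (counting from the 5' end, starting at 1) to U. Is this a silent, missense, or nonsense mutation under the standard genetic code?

silent

Position 15 falls in codon 5: AGC → Ser.
After the substitution the codon is AGU → Ser.
Both encode Ser, so the change is synonymous.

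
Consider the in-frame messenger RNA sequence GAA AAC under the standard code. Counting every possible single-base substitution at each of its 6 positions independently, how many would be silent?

Codon 1 (GAA, Glu): 1 synonymous substitution.
Codon 2 (AAC, Asn): 1 synonymous substitution.
Total: 1 + 1 = 2.

2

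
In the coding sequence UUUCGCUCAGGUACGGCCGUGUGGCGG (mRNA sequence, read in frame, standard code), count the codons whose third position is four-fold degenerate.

7

Codon 1 UUU (Phe): third position 2-fold.
Codon 2 CGC (Arg): third position 4-fold.
Codon 3 UCA (Ser): third position 4-fold.
Codon 4 GGU (Gly): third position 4-fold.
Codon 5 ACG (Thr): third position 4-fold.
Codon 6 GCC (Ala): third position 4-fold.
Codon 7 GUG (Val): third position 4-fold.
Codon 8 UGG (Trp): third position 1-fold.
Codon 9 CGG (Arg): third position 4-fold.
Four-fold degenerate third positions: 7.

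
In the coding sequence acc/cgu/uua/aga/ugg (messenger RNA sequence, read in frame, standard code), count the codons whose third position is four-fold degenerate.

Codon 1 ACC (Thr): third position 4-fold.
Codon 2 CGU (Arg): third position 4-fold.
Codon 3 UUA (Leu): third position 2-fold.
Codon 4 AGA (Arg): third position 2-fold.
Codon 5 UGG (Trp): third position 1-fold.
Four-fold degenerate third positions: 2.

2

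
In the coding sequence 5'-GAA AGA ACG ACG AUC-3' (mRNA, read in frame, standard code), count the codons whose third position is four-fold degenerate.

Codon 1 GAA (Glu): third position 2-fold.
Codon 2 AGA (Arg): third position 2-fold.
Codon 3 ACG (Thr): third position 4-fold.
Codon 4 ACG (Thr): third position 4-fold.
Codon 5 AUC (Ile): third position 3-fold.
Four-fold degenerate third positions: 2.

2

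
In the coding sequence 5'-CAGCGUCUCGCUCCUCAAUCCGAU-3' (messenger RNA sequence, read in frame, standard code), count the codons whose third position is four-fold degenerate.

Codon 1 CAG (Gln): third position 2-fold.
Codon 2 CGU (Arg): third position 4-fold.
Codon 3 CUC (Leu): third position 4-fold.
Codon 4 GCU (Ala): third position 4-fold.
Codon 5 CCU (Pro): third position 4-fold.
Codon 6 CAA (Gln): third position 2-fold.
Codon 7 UCC (Ser): third position 4-fold.
Codon 8 GAU (Asp): third position 2-fold.
Four-fold degenerate third positions: 5.

5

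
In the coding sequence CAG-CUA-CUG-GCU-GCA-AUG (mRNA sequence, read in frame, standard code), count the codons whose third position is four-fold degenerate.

Codon 1 CAG (Gln): third position 2-fold.
Codon 2 CUA (Leu): third position 4-fold.
Codon 3 CUG (Leu): third position 4-fold.
Codon 4 GCU (Ala): third position 4-fold.
Codon 5 GCA (Ala): third position 4-fold.
Codon 6 AUG (Met): third position 1-fold.
Four-fold degenerate third positions: 4.

4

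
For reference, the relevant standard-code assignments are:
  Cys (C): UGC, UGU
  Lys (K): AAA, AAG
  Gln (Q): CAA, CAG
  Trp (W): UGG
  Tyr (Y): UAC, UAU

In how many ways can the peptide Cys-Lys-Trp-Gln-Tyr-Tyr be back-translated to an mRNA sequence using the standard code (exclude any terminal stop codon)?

Cys: 2 codons.
Lys: 2 codons.
Trp: 1 codon.
Gln: 2 codons.
Tyr: 2 codons.
Tyr: 2 codons.
2 × 2 × 1 × 2 × 2 × 2 = 32.

32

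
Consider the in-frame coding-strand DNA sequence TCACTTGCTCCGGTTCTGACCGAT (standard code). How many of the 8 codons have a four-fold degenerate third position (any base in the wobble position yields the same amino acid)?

7

Codon 1 TCA (Ser): third position 4-fold.
Codon 2 CTT (Leu): third position 4-fold.
Codon 3 GCT (Ala): third position 4-fold.
Codon 4 CCG (Pro): third position 4-fold.
Codon 5 GTT (Val): third position 4-fold.
Codon 6 CTG (Leu): third position 4-fold.
Codon 7 ACC (Thr): third position 4-fold.
Codon 8 GAT (Asp): third position 2-fold.
Four-fold degenerate third positions: 7.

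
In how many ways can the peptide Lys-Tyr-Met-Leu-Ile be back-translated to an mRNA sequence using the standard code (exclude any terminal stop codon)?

Lys: 2 codons.
Tyr: 2 codons.
Met: 1 codon.
Leu: 6 codons.
Ile: 3 codons.
2 × 2 × 1 × 6 × 3 = 72.

72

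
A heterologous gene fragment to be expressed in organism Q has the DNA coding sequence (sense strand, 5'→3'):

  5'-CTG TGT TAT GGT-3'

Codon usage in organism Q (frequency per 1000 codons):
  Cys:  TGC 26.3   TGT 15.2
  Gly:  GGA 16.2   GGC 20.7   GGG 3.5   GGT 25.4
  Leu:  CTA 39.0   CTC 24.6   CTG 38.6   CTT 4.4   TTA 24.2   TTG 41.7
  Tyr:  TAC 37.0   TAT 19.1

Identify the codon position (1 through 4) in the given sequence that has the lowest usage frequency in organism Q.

Codon 1 CTG (Leu): 38.6 per 1000.
Codon 2 TGT (Cys): 15.2 per 1000.
Codon 3 TAT (Tyr): 19.1 per 1000.
Codon 4 GGT (Gly): 25.4 per 1000.
Lowest frequency is 15.2 at codon 2.

2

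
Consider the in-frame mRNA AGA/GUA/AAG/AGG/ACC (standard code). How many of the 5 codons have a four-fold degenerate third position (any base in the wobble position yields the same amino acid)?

Codon 1 AGA (Arg): third position 2-fold.
Codon 2 GUA (Val): third position 4-fold.
Codon 3 AAG (Lys): third position 2-fold.
Codon 4 AGG (Arg): third position 2-fold.
Codon 5 ACC (Thr): third position 4-fold.
Four-fold degenerate third positions: 2.

2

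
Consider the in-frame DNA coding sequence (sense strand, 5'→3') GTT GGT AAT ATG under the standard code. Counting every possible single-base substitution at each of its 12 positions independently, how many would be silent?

Codon 1 (GTT, Val): 3 synonymous substitutions.
Codon 2 (GGT, Gly): 3 synonymous substitutions.
Codon 3 (AAT, Asn): 1 synonymous substitution.
Codon 4 (ATG, Met): 0 synonymous substitutions.
Total: 3 + 3 + 1 + 0 = 7.

7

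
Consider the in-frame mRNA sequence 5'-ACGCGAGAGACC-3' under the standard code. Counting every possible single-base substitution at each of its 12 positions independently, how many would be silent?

Codon 1 (ACG, Thr): 3 synonymous substitutions.
Codon 2 (CGA, Arg): 4 synonymous substitutions.
Codon 3 (GAG, Glu): 1 synonymous substitution.
Codon 4 (ACC, Thr): 3 synonymous substitutions.
Total: 3 + 4 + 1 + 3 = 11.

11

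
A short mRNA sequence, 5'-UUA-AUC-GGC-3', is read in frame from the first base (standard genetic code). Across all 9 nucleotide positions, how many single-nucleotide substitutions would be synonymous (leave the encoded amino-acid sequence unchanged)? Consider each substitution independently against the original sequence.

7

Codon 1 (UUA, Leu): 2 synonymous substitutions.
Codon 2 (AUC, Ile): 2 synonymous substitutions.
Codon 3 (GGC, Gly): 3 synonymous substitutions.
Total: 2 + 2 + 3 = 7.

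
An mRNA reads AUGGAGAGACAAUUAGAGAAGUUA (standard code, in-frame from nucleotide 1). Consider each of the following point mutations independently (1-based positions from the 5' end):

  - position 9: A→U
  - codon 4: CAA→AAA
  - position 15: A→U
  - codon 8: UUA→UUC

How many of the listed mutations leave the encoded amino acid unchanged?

0

Codon 3: AGA (Arg) → AGU (Ser) — missense.
Codon 4: CAA (Gln) → AAA (Lys) — missense.
Codon 5: UUA (Leu) → UUU (Phe) — missense.
Codon 8: UUA (Leu) → UUC (Phe) — missense.
Synonymous: 0 of 4.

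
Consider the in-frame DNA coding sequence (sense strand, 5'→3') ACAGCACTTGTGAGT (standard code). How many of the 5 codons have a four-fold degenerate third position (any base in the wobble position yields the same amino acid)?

4

Codon 1 ACA (Thr): third position 4-fold.
Codon 2 GCA (Ala): third position 4-fold.
Codon 3 CTT (Leu): third position 4-fold.
Codon 4 GTG (Val): third position 4-fold.
Codon 5 AGT (Ser): third position 2-fold.
Four-fold degenerate third positions: 4.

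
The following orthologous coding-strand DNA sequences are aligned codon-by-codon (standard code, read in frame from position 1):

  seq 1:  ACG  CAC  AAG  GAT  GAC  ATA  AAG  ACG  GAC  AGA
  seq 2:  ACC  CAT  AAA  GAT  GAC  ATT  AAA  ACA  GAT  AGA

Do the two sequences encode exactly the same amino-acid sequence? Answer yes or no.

yes

Codon 1: ACG Thr / ACC Thr — synonymous.
Codon 2: CAC His / CAT His — synonymous.
Codon 3: AAG Lys / AAA Lys — synonymous.
Codon 4: GAT Asp / GAT Asp — identical.
Codon 5: GAC Asp / GAC Asp — identical.
Codon 6: ATA Ile / ATT Ile — synonymous.
Codon 7: AAG Lys / AAA Lys — synonymous.
Codon 8: ACG Thr / ACA Thr — synonymous.
Codon 9: GAC Asp / GAT Asp — synonymous.
Codon 10: AGA Arg / AGA Arg — identical.
Nonsynonymous differences: 0 → same protein.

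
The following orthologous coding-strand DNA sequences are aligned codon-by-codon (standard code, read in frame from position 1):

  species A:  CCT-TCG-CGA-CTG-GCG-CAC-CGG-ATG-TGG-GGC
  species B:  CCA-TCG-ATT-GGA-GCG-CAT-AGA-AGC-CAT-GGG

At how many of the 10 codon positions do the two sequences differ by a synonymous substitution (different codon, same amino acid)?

4

Codon 1: CCT Pro / CCA Pro — synonymous.
Codon 2: TCG Ser / TCG Ser — identical.
Codon 3: CGA Arg / ATT Ile — nonsynonymous.
Codon 4: CTG Leu / GGA Gly — nonsynonymous.
Codon 5: GCG Ala / GCG Ala — identical.
Codon 6: CAC His / CAT His — synonymous.
Codon 7: CGG Arg / AGA Arg — synonymous.
Codon 8: ATG Met / AGC Ser — nonsynonymous.
Codon 9: TGG Trp / CAT His — nonsynonymous.
Codon 10: GGC Gly / GGG Gly — synonymous.
Synonymous differences: 4.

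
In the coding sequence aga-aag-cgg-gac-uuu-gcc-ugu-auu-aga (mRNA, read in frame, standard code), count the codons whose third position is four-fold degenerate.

Codon 1 AGA (Arg): third position 2-fold.
Codon 2 AAG (Lys): third position 2-fold.
Codon 3 CGG (Arg): third position 4-fold.
Codon 4 GAC (Asp): third position 2-fold.
Codon 5 UUU (Phe): third position 2-fold.
Codon 6 GCC (Ala): third position 4-fold.
Codon 7 UGU (Cys): third position 2-fold.
Codon 8 AUU (Ile): third position 3-fold.
Codon 9 AGA (Arg): third position 2-fold.
Four-fold degenerate third positions: 2.

2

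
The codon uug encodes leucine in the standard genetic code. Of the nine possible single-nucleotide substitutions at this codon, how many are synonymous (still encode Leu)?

Position 1: CUG → 1 synonymous.
Position 2: none → 0 synonymous.
Position 3: UUA → 1 synonymous.
Total: 1 + 0 + 1 = 2.

2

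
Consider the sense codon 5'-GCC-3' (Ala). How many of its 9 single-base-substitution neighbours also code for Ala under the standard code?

Position 1: none → 0 synonymous.
Position 2: none → 0 synonymous.
Position 3: GCU, GCA, GCG → 3 synonymous.
Total: 0 + 0 + 3 = 3.

3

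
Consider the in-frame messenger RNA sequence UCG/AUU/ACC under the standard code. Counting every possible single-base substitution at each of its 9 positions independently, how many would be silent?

Codon 1 (UCG, Ser): 3 synonymous substitutions.
Codon 2 (AUU, Ile): 2 synonymous substitutions.
Codon 3 (ACC, Thr): 3 synonymous substitutions.
Total: 3 + 2 + 3 = 8.

8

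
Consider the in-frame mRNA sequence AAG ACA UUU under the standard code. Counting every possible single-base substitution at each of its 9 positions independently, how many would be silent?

5

Codon 1 (AAG, Lys): 1 synonymous substitution.
Codon 2 (ACA, Thr): 3 synonymous substitutions.
Codon 3 (UUU, Phe): 1 synonymous substitution.
Total: 1 + 3 + 1 = 5.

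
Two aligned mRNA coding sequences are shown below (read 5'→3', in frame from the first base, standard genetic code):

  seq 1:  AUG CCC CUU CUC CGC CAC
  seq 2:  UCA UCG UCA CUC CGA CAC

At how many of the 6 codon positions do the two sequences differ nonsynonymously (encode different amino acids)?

3

Codon 1: AUG Met / UCA Ser — nonsynonymous.
Codon 2: CCC Pro / UCG Ser — nonsynonymous.
Codon 3: CUU Leu / UCA Ser — nonsynonymous.
Codon 4: CUC Leu / CUC Leu — identical.
Codon 5: CGC Arg / CGA Arg — synonymous.
Codon 6: CAC His / CAC His — identical.
Nonsynonymous differences: 3.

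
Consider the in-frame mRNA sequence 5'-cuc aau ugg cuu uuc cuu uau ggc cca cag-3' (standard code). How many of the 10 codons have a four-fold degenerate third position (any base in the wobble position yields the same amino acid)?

5

Codon 1 CUC (Leu): third position 4-fold.
Codon 2 AAU (Asn): third position 2-fold.
Codon 3 UGG (Trp): third position 1-fold.
Codon 4 CUU (Leu): third position 4-fold.
Codon 5 UUC (Phe): third position 2-fold.
Codon 6 CUU (Leu): third position 4-fold.
Codon 7 UAU (Tyr): third position 2-fold.
Codon 8 GGC (Gly): third position 4-fold.
Codon 9 CCA (Pro): third position 4-fold.
Codon 10 CAG (Gln): third position 2-fold.
Four-fold degenerate third positions: 5.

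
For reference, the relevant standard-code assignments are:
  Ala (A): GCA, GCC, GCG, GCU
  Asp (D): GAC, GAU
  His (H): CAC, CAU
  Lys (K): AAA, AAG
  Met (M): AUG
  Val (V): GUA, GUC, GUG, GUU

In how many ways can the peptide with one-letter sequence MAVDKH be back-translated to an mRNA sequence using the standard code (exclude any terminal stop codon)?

Met: 1 codon.
Ala: 4 codons.
Val: 4 codons.
Asp: 2 codons.
Lys: 2 codons.
His: 2 codons.
1 × 4 × 4 × 2 × 2 × 2 = 128.

128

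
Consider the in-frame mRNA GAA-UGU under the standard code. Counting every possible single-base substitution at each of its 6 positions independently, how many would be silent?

2

Codon 1 (GAA, Glu): 1 synonymous substitution.
Codon 2 (UGU, Cys): 1 synonymous substitution.
Total: 1 + 1 = 2.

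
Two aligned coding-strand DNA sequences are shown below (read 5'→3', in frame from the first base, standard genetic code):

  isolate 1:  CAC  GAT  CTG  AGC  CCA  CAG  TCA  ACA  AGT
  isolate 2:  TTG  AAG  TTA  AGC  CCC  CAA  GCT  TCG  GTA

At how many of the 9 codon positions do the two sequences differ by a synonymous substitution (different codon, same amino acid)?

Codon 1: CAC His / TTG Leu — nonsynonymous.
Codon 2: GAT Asp / AAG Lys — nonsynonymous.
Codon 3: CTG Leu / TTA Leu — synonymous.
Codon 4: AGC Ser / AGC Ser — identical.
Codon 5: CCA Pro / CCC Pro — synonymous.
Codon 6: CAG Gln / CAA Gln — synonymous.
Codon 7: TCA Ser / GCT Ala — nonsynonymous.
Codon 8: ACA Thr / TCG Ser — nonsynonymous.
Codon 9: AGT Ser / GTA Val — nonsynonymous.
Synonymous differences: 3.

3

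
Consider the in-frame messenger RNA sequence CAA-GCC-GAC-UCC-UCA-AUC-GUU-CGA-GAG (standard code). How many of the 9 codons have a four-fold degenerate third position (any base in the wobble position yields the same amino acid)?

5

Codon 1 CAA (Gln): third position 2-fold.
Codon 2 GCC (Ala): third position 4-fold.
Codon 3 GAC (Asp): third position 2-fold.
Codon 4 UCC (Ser): third position 4-fold.
Codon 5 UCA (Ser): third position 4-fold.
Codon 6 AUC (Ile): third position 3-fold.
Codon 7 GUU (Val): third position 4-fold.
Codon 8 CGA (Arg): third position 4-fold.
Codon 9 GAG (Glu): third position 2-fold.
Four-fold degenerate third positions: 5.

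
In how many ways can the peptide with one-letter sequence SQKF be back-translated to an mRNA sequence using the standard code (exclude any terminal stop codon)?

Ser: 6 codons.
Gln: 2 codons.
Lys: 2 codons.
Phe: 2 codons.
6 × 2 × 2 × 2 = 48.

48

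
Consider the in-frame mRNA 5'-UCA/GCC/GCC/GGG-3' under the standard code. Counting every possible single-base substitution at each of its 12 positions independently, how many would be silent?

Codon 1 (UCA, Ser): 3 synonymous substitutions.
Codon 2 (GCC, Ala): 3 synonymous substitutions.
Codon 3 (GCC, Ala): 3 synonymous substitutions.
Codon 4 (GGG, Gly): 3 synonymous substitutions.
Total: 3 + 3 + 3 + 3 = 12.

12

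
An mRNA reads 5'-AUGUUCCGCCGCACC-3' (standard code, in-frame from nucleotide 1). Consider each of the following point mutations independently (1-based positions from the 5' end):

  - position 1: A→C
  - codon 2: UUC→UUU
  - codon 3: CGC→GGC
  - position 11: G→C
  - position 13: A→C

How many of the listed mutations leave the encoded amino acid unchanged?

1

Codon 1: AUG (Met) → CUG (Leu) — missense.
Codon 2: UUC (Phe) → UUU (Phe) — synonymous.
Codon 3: CGC (Arg) → GGC (Gly) — missense.
Codon 4: CGC (Arg) → CCC (Pro) — missense.
Codon 5: ACC (Thr) → CCC (Pro) — missense.
Synonymous: 1 of 5.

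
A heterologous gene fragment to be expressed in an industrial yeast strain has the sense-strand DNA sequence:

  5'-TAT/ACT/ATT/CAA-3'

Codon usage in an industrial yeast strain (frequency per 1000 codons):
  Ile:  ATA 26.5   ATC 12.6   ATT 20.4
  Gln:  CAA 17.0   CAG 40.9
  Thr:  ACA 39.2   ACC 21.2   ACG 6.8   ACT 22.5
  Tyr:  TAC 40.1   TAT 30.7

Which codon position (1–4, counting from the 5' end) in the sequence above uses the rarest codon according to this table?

Codon 1 TAT (Tyr): 30.7 per 1000.
Codon 2 ACT (Thr): 22.5 per 1000.
Codon 3 ATT (Ile): 20.4 per 1000.
Codon 4 CAA (Gln): 17.0 per 1000.
Lowest frequency is 17.0 at codon 4.

4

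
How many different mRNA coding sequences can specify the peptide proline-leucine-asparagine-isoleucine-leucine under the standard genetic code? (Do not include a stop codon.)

Pro: 4 codons.
Leu: 6 codons.
Asn: 2 codons.
Ile: 3 codons.
Leu: 6 codons.
4 × 6 × 2 × 3 × 6 = 864.

864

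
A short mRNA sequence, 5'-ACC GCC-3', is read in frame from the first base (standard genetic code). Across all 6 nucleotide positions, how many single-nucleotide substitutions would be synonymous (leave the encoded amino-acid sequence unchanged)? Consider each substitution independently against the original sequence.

6

Codon 1 (ACC, Thr): 3 synonymous substitutions.
Codon 2 (GCC, Ala): 3 synonymous substitutions.
Total: 3 + 3 = 6.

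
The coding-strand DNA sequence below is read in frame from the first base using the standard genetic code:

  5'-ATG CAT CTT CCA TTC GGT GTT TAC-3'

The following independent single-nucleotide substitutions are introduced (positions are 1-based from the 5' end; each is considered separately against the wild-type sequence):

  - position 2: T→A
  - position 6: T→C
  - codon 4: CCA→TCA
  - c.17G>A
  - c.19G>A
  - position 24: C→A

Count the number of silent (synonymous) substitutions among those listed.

Codon 1: ATG (Met) → AAG (Lys) — missense.
Codon 2: CAT (His) → CAC (His) — synonymous.
Codon 4: CCA (Pro) → TCA (Ser) — missense.
Codon 6: GGT (Gly) → GAT (Asp) — missense.
Codon 7: GTT (Val) → ATT (Ile) — missense.
Codon 8: TAC (Tyr) → TAA (Stop) — nonsense.
Synonymous: 1 of 6.

1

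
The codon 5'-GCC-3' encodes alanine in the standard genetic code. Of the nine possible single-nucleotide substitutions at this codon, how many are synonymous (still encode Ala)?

Position 1: none → 0 synonymous.
Position 2: none → 0 synonymous.
Position 3: GCU, GCA, GCG → 3 synonymous.
Total: 0 + 0 + 3 = 3.

3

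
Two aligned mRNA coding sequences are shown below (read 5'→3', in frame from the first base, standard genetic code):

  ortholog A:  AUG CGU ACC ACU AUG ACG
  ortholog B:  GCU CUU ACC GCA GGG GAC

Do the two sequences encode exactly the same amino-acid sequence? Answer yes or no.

no

Codon 1: AUG Met / GCU Ala — nonsynonymous.
Codon 2: CGU Arg / CUU Leu — nonsynonymous.
Codon 3: ACC Thr / ACC Thr — identical.
Codon 4: ACU Thr / GCA Ala — nonsynonymous.
Codon 5: AUG Met / GGG Gly — nonsynonymous.
Codon 6: ACG Thr / GAC Asp — nonsynonymous.
Nonsynonymous differences: 5 → different protein.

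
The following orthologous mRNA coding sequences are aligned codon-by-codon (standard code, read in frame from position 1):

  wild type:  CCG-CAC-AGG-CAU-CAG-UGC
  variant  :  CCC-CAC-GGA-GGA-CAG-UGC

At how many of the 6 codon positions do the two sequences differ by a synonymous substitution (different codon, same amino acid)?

1

Codon 1: CCG Pro / CCC Pro — synonymous.
Codon 2: CAC His / CAC His — identical.
Codon 3: AGG Arg / GGA Gly — nonsynonymous.
Codon 4: CAU His / GGA Gly — nonsynonymous.
Codon 5: CAG Gln / CAG Gln — identical.
Codon 6: UGC Cys / UGC Cys — identical.
Synonymous differences: 1.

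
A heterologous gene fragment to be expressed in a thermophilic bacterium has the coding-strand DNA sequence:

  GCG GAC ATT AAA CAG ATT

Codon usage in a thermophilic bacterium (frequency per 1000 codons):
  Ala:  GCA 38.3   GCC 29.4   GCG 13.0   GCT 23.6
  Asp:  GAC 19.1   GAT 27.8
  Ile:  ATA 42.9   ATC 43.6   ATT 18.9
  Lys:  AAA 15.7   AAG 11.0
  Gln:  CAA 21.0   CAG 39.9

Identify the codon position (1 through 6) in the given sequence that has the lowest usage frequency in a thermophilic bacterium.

1

Codon 1 GCG (Ala): 13.0 per 1000.
Codon 2 GAC (Asp): 19.1 per 1000.
Codon 3 ATT (Ile): 18.9 per 1000.
Codon 4 AAA (Lys): 15.7 per 1000.
Codon 5 CAG (Gln): 39.9 per 1000.
Codon 6 ATT (Ile): 18.9 per 1000.
Lowest frequency is 13.0 at codon 1.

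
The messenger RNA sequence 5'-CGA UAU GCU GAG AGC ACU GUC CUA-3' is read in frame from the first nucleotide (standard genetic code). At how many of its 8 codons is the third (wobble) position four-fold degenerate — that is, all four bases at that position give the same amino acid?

5

Codon 1 CGA (Arg): third position 4-fold.
Codon 2 UAU (Tyr): third position 2-fold.
Codon 3 GCU (Ala): third position 4-fold.
Codon 4 GAG (Glu): third position 2-fold.
Codon 5 AGC (Ser): third position 2-fold.
Codon 6 ACU (Thr): third position 4-fold.
Codon 7 GUC (Val): third position 4-fold.
Codon 8 CUA (Leu): third position 4-fold.
Four-fold degenerate third positions: 5.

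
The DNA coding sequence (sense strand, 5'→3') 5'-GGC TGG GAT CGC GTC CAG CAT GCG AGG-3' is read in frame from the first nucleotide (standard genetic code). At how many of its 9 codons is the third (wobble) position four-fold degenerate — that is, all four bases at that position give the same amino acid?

Codon 1 GGC (Gly): third position 4-fold.
Codon 2 TGG (Trp): third position 1-fold.
Codon 3 GAT (Asp): third position 2-fold.
Codon 4 CGC (Arg): third position 4-fold.
Codon 5 GTC (Val): third position 4-fold.
Codon 6 CAG (Gln): third position 2-fold.
Codon 7 CAT (His): third position 2-fold.
Codon 8 GCG (Ala): third position 4-fold.
Codon 9 AGG (Arg): third position 2-fold.
Four-fold degenerate third positions: 4.

4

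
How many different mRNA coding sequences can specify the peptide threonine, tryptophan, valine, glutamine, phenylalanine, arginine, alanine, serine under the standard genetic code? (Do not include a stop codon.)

9216

Thr: 4 codons.
Trp: 1 codon.
Val: 4 codons.
Gln: 2 codons.
Phe: 2 codons.
Arg: 6 codons.
Ala: 4 codons.
Ser: 6 codons.
4 × 1 × 4 × 2 × 2 × 6 × 4 × 6 = 9216.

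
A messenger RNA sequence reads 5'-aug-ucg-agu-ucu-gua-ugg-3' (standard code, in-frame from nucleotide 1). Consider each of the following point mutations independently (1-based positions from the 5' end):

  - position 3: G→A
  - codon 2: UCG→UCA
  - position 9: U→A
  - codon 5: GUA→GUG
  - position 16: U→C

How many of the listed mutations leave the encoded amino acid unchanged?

2

Codon 1: AUG (Met) → AUA (Ile) — missense.
Codon 2: UCG (Ser) → UCA (Ser) — synonymous.
Codon 3: AGU (Ser) → AGA (Arg) — missense.
Codon 5: GUA (Val) → GUG (Val) — synonymous.
Codon 6: UGG (Trp) → CGG (Arg) — missense.
Synonymous: 2 of 5.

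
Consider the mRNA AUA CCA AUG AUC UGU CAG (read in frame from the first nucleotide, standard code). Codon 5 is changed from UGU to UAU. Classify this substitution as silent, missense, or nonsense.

Position 14 falls in codon 5: UGU → Cys.
After the substitution the codon is UAU → Tyr.
Cys ≠ Tyr, so this is a missense mutation.

missense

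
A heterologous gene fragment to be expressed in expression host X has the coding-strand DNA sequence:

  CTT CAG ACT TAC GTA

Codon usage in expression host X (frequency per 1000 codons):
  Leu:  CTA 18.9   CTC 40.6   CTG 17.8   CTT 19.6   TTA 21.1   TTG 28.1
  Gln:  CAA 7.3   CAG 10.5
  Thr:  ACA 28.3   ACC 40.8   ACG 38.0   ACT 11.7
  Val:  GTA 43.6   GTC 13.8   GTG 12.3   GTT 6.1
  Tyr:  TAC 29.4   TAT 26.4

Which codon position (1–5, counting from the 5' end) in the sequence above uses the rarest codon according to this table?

2

Codon 1 CTT (Leu): 19.6 per 1000.
Codon 2 CAG (Gln): 10.5 per 1000.
Codon 3 ACT (Thr): 11.7 per 1000.
Codon 4 TAC (Tyr): 29.4 per 1000.
Codon 5 GTA (Val): 43.6 per 1000.
Lowest frequency is 10.5 at codon 2.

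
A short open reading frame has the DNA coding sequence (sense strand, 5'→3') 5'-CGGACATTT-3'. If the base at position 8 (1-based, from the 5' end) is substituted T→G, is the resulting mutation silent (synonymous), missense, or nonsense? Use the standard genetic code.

missense

Position 8 falls in codon 3: TTT → Phe.
After the substitution the codon is TGT → Cys.
Phe ≠ Cys, so this is a missense mutation.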